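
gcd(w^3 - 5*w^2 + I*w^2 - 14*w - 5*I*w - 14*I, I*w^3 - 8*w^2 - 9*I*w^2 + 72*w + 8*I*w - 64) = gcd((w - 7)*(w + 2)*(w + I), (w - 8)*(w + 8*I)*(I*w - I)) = 1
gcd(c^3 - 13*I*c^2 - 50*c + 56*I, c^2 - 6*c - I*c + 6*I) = 1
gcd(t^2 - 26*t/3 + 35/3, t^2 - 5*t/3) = t - 5/3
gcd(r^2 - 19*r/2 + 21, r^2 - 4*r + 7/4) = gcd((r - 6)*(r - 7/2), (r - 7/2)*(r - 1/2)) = r - 7/2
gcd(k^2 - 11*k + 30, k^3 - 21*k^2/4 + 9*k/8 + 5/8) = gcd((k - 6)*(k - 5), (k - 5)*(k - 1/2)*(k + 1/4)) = k - 5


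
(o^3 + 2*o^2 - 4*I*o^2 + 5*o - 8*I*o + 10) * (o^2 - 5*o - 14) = o^5 - 3*o^4 - 4*I*o^4 - 19*o^3 + 12*I*o^3 - 43*o^2 + 96*I*o^2 - 120*o + 112*I*o - 140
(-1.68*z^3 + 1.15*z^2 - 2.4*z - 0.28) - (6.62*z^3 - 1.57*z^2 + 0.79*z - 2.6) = -8.3*z^3 + 2.72*z^2 - 3.19*z + 2.32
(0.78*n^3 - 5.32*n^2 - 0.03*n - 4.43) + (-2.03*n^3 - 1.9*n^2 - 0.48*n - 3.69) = -1.25*n^3 - 7.22*n^2 - 0.51*n - 8.12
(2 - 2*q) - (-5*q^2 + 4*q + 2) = 5*q^2 - 6*q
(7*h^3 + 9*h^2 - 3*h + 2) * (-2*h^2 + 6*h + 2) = -14*h^5 + 24*h^4 + 74*h^3 - 4*h^2 + 6*h + 4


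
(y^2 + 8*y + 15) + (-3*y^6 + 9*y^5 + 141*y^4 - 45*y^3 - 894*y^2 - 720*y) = -3*y^6 + 9*y^5 + 141*y^4 - 45*y^3 - 893*y^2 - 712*y + 15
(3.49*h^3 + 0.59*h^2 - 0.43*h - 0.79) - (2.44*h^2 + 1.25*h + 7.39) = 3.49*h^3 - 1.85*h^2 - 1.68*h - 8.18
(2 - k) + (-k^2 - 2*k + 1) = -k^2 - 3*k + 3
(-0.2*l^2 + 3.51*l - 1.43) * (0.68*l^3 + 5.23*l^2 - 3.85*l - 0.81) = -0.136*l^5 + 1.3408*l^4 + 18.1549*l^3 - 20.8304*l^2 + 2.6624*l + 1.1583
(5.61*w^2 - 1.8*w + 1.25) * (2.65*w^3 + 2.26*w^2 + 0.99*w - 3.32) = 14.8665*w^5 + 7.9086*w^4 + 4.7984*w^3 - 17.5822*w^2 + 7.2135*w - 4.15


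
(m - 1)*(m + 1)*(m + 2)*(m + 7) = m^4 + 9*m^3 + 13*m^2 - 9*m - 14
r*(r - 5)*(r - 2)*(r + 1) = r^4 - 6*r^3 + 3*r^2 + 10*r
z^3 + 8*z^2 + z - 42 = (z - 2)*(z + 3)*(z + 7)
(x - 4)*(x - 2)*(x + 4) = x^3 - 2*x^2 - 16*x + 32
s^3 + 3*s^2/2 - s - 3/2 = (s - 1)*(s + 1)*(s + 3/2)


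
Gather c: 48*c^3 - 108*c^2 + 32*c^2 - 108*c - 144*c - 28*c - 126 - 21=48*c^3 - 76*c^2 - 280*c - 147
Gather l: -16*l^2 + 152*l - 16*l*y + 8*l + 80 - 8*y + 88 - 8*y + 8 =-16*l^2 + l*(160 - 16*y) - 16*y + 176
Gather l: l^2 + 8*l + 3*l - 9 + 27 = l^2 + 11*l + 18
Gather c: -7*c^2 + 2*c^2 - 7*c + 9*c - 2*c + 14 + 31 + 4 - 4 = 45 - 5*c^2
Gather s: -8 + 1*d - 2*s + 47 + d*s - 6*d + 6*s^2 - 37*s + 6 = -5*d + 6*s^2 + s*(d - 39) + 45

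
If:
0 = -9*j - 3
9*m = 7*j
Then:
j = -1/3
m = -7/27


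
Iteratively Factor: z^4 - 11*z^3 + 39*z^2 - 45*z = (z)*(z^3 - 11*z^2 + 39*z - 45) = z*(z - 3)*(z^2 - 8*z + 15) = z*(z - 3)^2*(z - 5)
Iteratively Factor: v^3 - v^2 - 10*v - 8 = (v + 2)*(v^2 - 3*v - 4) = (v + 1)*(v + 2)*(v - 4)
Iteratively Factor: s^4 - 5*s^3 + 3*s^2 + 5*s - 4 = (s - 1)*(s^3 - 4*s^2 - s + 4) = (s - 1)^2*(s^2 - 3*s - 4) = (s - 4)*(s - 1)^2*(s + 1)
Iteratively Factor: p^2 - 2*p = (p)*(p - 2)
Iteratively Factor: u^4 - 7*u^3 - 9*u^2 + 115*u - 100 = (u + 4)*(u^3 - 11*u^2 + 35*u - 25) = (u - 1)*(u + 4)*(u^2 - 10*u + 25) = (u - 5)*(u - 1)*(u + 4)*(u - 5)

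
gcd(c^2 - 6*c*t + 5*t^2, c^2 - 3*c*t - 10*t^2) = -c + 5*t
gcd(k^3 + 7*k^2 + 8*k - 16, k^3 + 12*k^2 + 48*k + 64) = k^2 + 8*k + 16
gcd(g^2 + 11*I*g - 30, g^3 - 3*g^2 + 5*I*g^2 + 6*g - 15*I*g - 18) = g + 6*I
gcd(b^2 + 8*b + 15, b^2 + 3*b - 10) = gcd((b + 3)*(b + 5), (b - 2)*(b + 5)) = b + 5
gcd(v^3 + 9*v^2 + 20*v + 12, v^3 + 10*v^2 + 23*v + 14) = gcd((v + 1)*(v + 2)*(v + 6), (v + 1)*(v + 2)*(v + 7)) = v^2 + 3*v + 2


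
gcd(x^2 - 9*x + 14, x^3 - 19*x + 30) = x - 2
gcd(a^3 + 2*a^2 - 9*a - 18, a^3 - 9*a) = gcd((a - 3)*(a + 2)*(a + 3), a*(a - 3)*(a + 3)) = a^2 - 9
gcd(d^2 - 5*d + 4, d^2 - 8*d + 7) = d - 1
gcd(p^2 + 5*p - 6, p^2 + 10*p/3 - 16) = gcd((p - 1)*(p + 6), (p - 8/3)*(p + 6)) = p + 6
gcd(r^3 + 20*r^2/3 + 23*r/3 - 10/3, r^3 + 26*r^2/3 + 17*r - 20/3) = r^2 + 14*r/3 - 5/3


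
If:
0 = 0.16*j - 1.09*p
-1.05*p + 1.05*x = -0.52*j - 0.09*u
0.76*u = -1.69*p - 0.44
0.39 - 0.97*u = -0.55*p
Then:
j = -2.39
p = -0.35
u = 0.20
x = 0.82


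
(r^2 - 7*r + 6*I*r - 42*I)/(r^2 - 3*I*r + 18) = (r^2 + r*(-7 + 6*I) - 42*I)/(r^2 - 3*I*r + 18)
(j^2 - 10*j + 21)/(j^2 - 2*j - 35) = (j - 3)/(j + 5)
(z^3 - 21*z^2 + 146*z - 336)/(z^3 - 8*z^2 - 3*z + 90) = (z^2 - 15*z + 56)/(z^2 - 2*z - 15)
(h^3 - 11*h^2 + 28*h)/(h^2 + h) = (h^2 - 11*h + 28)/(h + 1)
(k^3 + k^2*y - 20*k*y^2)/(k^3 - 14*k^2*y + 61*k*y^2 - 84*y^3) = k*(k + 5*y)/(k^2 - 10*k*y + 21*y^2)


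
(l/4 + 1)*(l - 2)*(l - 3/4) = l^3/4 + 5*l^2/16 - 19*l/8 + 3/2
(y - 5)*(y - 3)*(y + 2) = y^3 - 6*y^2 - y + 30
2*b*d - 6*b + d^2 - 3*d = (2*b + d)*(d - 3)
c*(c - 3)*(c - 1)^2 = c^4 - 5*c^3 + 7*c^2 - 3*c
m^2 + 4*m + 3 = (m + 1)*(m + 3)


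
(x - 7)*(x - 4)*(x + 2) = x^3 - 9*x^2 + 6*x + 56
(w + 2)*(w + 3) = w^2 + 5*w + 6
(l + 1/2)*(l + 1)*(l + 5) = l^3 + 13*l^2/2 + 8*l + 5/2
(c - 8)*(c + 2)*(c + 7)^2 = c^4 + 8*c^3 - 51*c^2 - 518*c - 784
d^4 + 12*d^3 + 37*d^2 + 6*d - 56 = (d - 1)*(d + 2)*(d + 4)*(d + 7)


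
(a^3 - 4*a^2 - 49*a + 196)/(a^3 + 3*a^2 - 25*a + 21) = (a^2 - 11*a + 28)/(a^2 - 4*a + 3)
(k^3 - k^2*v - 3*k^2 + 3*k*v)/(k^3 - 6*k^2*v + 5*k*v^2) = (3 - k)/(-k + 5*v)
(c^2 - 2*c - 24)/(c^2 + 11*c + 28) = (c - 6)/(c + 7)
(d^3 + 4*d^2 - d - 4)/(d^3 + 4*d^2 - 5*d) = (d^2 + 5*d + 4)/(d*(d + 5))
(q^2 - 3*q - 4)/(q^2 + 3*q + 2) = (q - 4)/(q + 2)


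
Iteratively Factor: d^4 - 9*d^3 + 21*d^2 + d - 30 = (d - 5)*(d^3 - 4*d^2 + d + 6) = (d - 5)*(d + 1)*(d^2 - 5*d + 6) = (d - 5)*(d - 2)*(d + 1)*(d - 3)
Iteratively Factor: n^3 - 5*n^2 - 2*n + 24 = (n - 3)*(n^2 - 2*n - 8) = (n - 4)*(n - 3)*(n + 2)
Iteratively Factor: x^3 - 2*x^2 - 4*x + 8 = (x - 2)*(x^2 - 4) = (x - 2)^2*(x + 2)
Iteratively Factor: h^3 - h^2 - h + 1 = (h - 1)*(h^2 - 1) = (h - 1)^2*(h + 1)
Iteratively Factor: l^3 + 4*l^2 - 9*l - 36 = (l + 4)*(l^2 - 9) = (l - 3)*(l + 4)*(l + 3)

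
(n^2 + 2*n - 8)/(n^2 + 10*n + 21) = (n^2 + 2*n - 8)/(n^2 + 10*n + 21)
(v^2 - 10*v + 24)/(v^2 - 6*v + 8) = (v - 6)/(v - 2)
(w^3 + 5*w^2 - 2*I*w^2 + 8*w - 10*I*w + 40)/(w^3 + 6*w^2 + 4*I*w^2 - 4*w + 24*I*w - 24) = (w^2 + w*(5 - 4*I) - 20*I)/(w^2 + 2*w*(3 + I) + 12*I)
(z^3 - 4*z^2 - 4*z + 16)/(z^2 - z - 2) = (z^2 - 2*z - 8)/(z + 1)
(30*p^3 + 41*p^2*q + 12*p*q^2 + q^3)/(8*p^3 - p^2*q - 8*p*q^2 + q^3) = (30*p^2 + 11*p*q + q^2)/(8*p^2 - 9*p*q + q^2)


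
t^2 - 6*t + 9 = (t - 3)^2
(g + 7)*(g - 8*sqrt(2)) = g^2 - 8*sqrt(2)*g + 7*g - 56*sqrt(2)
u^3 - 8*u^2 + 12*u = u*(u - 6)*(u - 2)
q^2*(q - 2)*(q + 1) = q^4 - q^3 - 2*q^2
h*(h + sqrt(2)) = h^2 + sqrt(2)*h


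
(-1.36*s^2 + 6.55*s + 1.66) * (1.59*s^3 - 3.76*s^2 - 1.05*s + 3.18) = -2.1624*s^5 + 15.5281*s^4 - 20.5606*s^3 - 17.4439*s^2 + 19.086*s + 5.2788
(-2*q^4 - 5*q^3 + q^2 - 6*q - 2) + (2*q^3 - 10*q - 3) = -2*q^4 - 3*q^3 + q^2 - 16*q - 5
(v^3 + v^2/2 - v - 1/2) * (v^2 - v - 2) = v^5 - v^4/2 - 7*v^3/2 - v^2/2 + 5*v/2 + 1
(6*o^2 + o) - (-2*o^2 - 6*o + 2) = 8*o^2 + 7*o - 2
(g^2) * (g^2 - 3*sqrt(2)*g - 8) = g^4 - 3*sqrt(2)*g^3 - 8*g^2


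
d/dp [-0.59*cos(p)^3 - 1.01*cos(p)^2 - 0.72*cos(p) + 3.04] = (1.77*cos(p)^2 + 2.02*cos(p) + 0.72)*sin(p)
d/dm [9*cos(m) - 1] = -9*sin(m)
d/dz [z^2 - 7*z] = 2*z - 7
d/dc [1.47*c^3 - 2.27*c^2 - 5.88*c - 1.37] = 4.41*c^2 - 4.54*c - 5.88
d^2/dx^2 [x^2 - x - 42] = 2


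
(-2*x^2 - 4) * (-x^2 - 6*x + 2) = 2*x^4 + 12*x^3 + 24*x - 8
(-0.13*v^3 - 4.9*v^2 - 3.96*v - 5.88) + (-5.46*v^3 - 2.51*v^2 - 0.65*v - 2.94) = -5.59*v^3 - 7.41*v^2 - 4.61*v - 8.82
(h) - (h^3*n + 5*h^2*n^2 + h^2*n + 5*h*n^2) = -h^3*n - 5*h^2*n^2 - h^2*n - 5*h*n^2 + h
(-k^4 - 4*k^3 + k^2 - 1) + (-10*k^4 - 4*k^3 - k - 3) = -11*k^4 - 8*k^3 + k^2 - k - 4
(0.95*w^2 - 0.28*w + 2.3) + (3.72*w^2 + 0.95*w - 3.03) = 4.67*w^2 + 0.67*w - 0.73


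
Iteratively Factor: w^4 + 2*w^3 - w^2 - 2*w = (w - 1)*(w^3 + 3*w^2 + 2*w) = (w - 1)*(w + 2)*(w^2 + w) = w*(w - 1)*(w + 2)*(w + 1)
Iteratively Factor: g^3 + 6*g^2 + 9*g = (g + 3)*(g^2 + 3*g) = g*(g + 3)*(g + 3)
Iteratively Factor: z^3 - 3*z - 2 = (z - 2)*(z^2 + 2*z + 1) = (z - 2)*(z + 1)*(z + 1)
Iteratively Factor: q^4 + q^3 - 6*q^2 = (q + 3)*(q^3 - 2*q^2) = q*(q + 3)*(q^2 - 2*q) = q*(q - 2)*(q + 3)*(q)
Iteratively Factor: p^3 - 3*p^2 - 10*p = (p + 2)*(p^2 - 5*p) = (p - 5)*(p + 2)*(p)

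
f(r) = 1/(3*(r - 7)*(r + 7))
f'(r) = -1/(3*(r - 7)*(r + 7)^2) - 1/(3*(r - 7)^2*(r + 7))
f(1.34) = -0.01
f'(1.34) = -0.00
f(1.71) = -0.01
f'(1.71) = -0.00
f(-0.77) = -0.01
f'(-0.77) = 0.00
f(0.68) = -0.01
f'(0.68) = -0.00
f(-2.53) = -0.01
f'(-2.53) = 0.00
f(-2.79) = -0.01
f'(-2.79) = 0.00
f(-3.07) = -0.01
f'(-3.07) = 0.00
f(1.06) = -0.01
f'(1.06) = -0.00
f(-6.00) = -0.03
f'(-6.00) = 0.02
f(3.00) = -0.00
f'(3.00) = 0.00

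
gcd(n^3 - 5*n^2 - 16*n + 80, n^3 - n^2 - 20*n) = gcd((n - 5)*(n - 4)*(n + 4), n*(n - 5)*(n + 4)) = n^2 - n - 20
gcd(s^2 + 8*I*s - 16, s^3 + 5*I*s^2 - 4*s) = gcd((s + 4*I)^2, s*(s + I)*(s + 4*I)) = s + 4*I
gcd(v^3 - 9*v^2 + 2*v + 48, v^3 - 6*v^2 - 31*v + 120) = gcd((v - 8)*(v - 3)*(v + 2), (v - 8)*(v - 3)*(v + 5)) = v^2 - 11*v + 24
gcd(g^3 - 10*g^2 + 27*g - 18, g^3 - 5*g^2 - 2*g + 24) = g - 3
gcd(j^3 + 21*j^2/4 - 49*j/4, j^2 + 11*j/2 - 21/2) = j + 7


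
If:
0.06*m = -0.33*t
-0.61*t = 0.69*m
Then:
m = 0.00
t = 0.00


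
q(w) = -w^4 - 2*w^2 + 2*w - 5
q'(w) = -4*w^3 - 4*w + 2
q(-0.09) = -5.20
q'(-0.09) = 2.36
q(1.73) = -16.48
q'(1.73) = -25.63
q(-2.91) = -99.46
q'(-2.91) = 112.21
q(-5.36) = -898.57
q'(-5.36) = 639.40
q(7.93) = -4069.42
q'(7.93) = -2024.43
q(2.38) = -43.65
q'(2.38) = -61.45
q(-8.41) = -5165.74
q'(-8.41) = 2414.93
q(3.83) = -241.85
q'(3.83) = -238.05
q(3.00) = -98.00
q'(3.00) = -118.00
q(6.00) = -1361.00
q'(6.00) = -886.00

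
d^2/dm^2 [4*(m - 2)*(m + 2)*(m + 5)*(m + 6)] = 48*m^2 + 264*m + 208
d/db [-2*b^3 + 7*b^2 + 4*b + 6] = -6*b^2 + 14*b + 4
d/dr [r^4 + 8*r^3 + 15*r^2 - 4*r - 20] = 4*r^3 + 24*r^2 + 30*r - 4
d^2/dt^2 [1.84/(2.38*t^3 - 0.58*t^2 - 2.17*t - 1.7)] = ((2.1344 - 26.2752*t)*(-2.38*t^3 + 0.58*t^2 + 2.17*t + 1.7) - 1.84*(-14.28*t^2 + 2.32*t + 4.34)*(-7.14*t^2 + 1.16*t + 2.17))/(-2.38*t^3 + 0.58*t^2 + 2.17*t + 1.7)^3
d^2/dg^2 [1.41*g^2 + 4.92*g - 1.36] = 2.82000000000000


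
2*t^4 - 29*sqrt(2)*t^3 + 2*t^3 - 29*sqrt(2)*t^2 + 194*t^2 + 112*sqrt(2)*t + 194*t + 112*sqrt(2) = (t - 8*sqrt(2))*(t - 7*sqrt(2))*(sqrt(2)*t + 1)*(sqrt(2)*t + sqrt(2))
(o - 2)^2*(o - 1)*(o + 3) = o^4 - 2*o^3 - 7*o^2 + 20*o - 12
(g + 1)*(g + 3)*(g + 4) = g^3 + 8*g^2 + 19*g + 12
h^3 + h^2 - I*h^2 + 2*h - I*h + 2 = (h + 1)*(h - 2*I)*(h + I)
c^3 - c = c*(c - 1)*(c + 1)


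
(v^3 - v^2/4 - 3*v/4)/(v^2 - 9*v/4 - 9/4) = v*(v - 1)/(v - 3)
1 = 1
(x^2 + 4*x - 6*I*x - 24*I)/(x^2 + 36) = (x + 4)/(x + 6*I)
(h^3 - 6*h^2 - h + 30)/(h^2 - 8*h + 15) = h + 2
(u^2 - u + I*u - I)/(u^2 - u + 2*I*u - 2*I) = (u + I)/(u + 2*I)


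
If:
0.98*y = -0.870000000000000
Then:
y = -0.89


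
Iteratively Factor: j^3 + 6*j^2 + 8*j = (j)*(j^2 + 6*j + 8) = j*(j + 2)*(j + 4)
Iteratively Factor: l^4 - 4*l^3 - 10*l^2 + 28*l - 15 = (l - 5)*(l^3 + l^2 - 5*l + 3) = (l - 5)*(l + 3)*(l^2 - 2*l + 1) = (l - 5)*(l - 1)*(l + 3)*(l - 1)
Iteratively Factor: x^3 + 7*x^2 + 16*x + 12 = (x + 2)*(x^2 + 5*x + 6) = (x + 2)^2*(x + 3)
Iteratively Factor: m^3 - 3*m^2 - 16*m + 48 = (m - 4)*(m^2 + m - 12) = (m - 4)*(m + 4)*(m - 3)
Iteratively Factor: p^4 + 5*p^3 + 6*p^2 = (p)*(p^3 + 5*p^2 + 6*p) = p*(p + 3)*(p^2 + 2*p) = p*(p + 2)*(p + 3)*(p)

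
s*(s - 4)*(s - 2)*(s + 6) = s^4 - 28*s^2 + 48*s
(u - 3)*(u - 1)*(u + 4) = u^3 - 13*u + 12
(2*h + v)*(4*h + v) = 8*h^2 + 6*h*v + v^2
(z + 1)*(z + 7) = z^2 + 8*z + 7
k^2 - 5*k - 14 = (k - 7)*(k + 2)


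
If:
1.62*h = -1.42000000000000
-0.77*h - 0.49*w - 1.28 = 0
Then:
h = -0.88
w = -1.23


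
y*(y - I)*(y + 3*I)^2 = y^4 + 5*I*y^3 - 3*y^2 + 9*I*y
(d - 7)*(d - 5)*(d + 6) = d^3 - 6*d^2 - 37*d + 210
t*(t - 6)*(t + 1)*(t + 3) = t^4 - 2*t^3 - 21*t^2 - 18*t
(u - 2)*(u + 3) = u^2 + u - 6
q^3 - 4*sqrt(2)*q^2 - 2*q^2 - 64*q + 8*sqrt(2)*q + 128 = (q - 2)*(q - 8*sqrt(2))*(q + 4*sqrt(2))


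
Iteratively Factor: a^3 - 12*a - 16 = (a + 2)*(a^2 - 2*a - 8) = (a + 2)^2*(a - 4)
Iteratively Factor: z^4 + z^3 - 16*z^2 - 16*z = (z + 1)*(z^3 - 16*z) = z*(z + 1)*(z^2 - 16) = z*(z - 4)*(z + 1)*(z + 4)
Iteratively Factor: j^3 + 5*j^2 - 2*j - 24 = (j + 3)*(j^2 + 2*j - 8) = (j - 2)*(j + 3)*(j + 4)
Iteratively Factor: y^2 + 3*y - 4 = (y - 1)*(y + 4)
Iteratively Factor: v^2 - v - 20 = (v + 4)*(v - 5)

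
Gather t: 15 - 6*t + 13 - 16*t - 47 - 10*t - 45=-32*t - 64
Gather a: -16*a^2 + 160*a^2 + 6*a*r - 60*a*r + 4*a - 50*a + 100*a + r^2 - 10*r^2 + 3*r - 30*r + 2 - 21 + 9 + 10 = 144*a^2 + a*(54 - 54*r) - 9*r^2 - 27*r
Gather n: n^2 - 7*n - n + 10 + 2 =n^2 - 8*n + 12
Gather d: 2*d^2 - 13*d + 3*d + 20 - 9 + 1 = 2*d^2 - 10*d + 12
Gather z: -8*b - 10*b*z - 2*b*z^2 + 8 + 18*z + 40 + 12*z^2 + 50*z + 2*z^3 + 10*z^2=-8*b + 2*z^3 + z^2*(22 - 2*b) + z*(68 - 10*b) + 48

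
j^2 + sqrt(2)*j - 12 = (j - 2*sqrt(2))*(j + 3*sqrt(2))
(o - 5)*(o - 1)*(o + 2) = o^3 - 4*o^2 - 7*o + 10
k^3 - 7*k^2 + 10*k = k*(k - 5)*(k - 2)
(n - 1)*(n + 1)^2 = n^3 + n^2 - n - 1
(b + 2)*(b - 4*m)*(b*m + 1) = b^3*m - 4*b^2*m^2 + 2*b^2*m + b^2 - 8*b*m^2 - 4*b*m + 2*b - 8*m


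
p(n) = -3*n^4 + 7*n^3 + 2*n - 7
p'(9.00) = -7045.00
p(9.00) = -14569.00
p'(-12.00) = 23762.00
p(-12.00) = -74335.00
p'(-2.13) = 213.24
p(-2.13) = -140.66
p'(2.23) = -26.64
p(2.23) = 0.90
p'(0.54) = 6.23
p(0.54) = -5.07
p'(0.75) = 8.75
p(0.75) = -3.50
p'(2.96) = -125.22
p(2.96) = -49.84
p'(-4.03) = 1128.47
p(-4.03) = -1264.52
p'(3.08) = -149.40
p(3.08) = -66.29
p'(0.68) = 7.94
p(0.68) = -4.08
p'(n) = -12*n^3 + 21*n^2 + 2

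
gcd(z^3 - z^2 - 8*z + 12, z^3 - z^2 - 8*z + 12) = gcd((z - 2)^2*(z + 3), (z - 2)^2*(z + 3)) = z^3 - z^2 - 8*z + 12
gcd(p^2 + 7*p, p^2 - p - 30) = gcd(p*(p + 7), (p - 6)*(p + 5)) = 1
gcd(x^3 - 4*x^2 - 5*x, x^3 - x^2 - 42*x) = x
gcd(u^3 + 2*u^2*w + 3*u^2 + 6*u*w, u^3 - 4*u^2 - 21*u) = u^2 + 3*u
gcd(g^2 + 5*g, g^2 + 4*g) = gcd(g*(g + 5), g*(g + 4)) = g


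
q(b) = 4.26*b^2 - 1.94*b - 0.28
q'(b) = 8.52*b - 1.94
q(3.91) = 57.26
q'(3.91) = 31.37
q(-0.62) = 2.56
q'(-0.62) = -7.22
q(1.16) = 3.20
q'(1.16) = 7.94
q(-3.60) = 61.91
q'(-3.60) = -32.61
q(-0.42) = 1.29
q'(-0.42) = -5.52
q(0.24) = -0.50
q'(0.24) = 0.10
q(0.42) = -0.34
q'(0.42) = 1.64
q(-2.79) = 38.29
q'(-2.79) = -25.71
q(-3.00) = 43.88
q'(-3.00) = -27.50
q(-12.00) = 636.44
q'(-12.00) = -104.18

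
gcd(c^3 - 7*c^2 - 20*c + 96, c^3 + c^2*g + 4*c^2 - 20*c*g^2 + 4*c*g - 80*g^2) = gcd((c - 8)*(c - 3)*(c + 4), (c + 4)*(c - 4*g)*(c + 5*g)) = c + 4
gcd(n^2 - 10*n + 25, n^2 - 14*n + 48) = 1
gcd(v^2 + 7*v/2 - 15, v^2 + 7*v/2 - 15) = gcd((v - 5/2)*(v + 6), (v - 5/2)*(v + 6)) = v^2 + 7*v/2 - 15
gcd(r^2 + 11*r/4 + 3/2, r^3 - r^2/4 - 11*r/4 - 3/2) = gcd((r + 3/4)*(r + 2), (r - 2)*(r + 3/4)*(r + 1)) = r + 3/4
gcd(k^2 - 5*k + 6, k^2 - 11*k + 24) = k - 3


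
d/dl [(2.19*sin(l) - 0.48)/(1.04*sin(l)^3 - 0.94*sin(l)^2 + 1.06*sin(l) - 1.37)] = (-4.5552*sin(l)^3 + 3.5562*sin(l)^2 - 0.9024*sin(l) - 2.4915)*cos(l)/(1.0816*sin(l)^6 - 1.9552*sin(l)^5 + 3.0884*sin(l)^4 - 4.8424*sin(l)^3 + 3.6992*sin(l)^2 - 2.9044*sin(l) + 1.8769)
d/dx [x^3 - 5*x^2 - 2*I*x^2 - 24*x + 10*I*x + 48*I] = 3*x^2 - 10*x - 4*I*x - 24 + 10*I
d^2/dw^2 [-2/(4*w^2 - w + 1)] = 4*(16*w^2 - 4*w - (8*w - 1)^2 + 4)/(4*w^2 - w + 1)^3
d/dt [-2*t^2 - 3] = -4*t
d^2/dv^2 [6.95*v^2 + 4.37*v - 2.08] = 13.9000000000000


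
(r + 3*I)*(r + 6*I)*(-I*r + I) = -I*r^3 + 9*r^2 + I*r^2 - 9*r + 18*I*r - 18*I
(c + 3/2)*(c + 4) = c^2 + 11*c/2 + 6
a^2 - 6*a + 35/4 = (a - 7/2)*(a - 5/2)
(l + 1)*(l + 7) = l^2 + 8*l + 7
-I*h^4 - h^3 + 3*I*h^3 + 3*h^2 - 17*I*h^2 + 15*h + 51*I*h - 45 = (h - 3)*(h - 5*I)*(h + 3*I)*(-I*h + 1)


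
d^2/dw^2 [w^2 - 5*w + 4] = 2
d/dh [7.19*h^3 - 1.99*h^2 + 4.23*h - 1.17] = 21.57*h^2 - 3.98*h + 4.23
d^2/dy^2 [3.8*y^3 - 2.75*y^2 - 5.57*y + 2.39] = 22.8*y - 5.5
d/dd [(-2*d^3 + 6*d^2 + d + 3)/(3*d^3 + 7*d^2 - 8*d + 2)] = 2*(-16*d^4 + 13*d^3 - 47*d^2 - 9*d + 13)/(9*d^6 + 42*d^5 + d^4 - 100*d^3 + 92*d^2 - 32*d + 4)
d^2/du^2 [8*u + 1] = 0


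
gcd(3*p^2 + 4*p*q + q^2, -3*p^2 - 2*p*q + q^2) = p + q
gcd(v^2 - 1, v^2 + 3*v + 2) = v + 1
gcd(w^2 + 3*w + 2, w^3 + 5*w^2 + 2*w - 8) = w + 2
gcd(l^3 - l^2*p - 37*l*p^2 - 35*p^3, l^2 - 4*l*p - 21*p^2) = -l + 7*p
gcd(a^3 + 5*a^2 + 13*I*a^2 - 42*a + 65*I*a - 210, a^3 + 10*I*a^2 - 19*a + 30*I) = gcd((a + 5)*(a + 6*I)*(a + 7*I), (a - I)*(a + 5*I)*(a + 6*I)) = a + 6*I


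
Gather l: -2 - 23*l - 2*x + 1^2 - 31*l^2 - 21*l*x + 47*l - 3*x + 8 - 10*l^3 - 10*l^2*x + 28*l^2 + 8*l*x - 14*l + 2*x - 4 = -10*l^3 + l^2*(-10*x - 3) + l*(10 - 13*x) - 3*x + 3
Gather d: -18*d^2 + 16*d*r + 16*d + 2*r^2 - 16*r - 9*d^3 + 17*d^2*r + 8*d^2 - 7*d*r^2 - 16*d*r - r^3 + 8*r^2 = -9*d^3 + d^2*(17*r - 10) + d*(16 - 7*r^2) - r^3 + 10*r^2 - 16*r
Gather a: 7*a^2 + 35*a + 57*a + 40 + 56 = 7*a^2 + 92*a + 96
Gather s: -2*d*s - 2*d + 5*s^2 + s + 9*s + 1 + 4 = -2*d + 5*s^2 + s*(10 - 2*d) + 5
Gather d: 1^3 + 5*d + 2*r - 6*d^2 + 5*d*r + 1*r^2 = -6*d^2 + d*(5*r + 5) + r^2 + 2*r + 1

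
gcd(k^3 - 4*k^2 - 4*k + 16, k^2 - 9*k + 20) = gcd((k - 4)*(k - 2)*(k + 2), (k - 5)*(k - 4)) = k - 4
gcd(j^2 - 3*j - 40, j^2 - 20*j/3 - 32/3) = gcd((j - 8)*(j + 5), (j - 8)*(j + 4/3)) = j - 8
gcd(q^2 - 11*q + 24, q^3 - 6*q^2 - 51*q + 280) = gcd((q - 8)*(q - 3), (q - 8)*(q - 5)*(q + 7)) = q - 8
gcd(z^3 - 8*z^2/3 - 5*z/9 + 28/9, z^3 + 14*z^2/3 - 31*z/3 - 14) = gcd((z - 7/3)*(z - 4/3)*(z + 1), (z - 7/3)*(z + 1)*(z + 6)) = z^2 - 4*z/3 - 7/3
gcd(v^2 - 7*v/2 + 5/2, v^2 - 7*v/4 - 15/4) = 1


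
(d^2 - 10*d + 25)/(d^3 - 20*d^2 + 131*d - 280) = (d - 5)/(d^2 - 15*d + 56)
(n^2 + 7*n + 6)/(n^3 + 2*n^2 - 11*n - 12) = (n + 6)/(n^2 + n - 12)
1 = 1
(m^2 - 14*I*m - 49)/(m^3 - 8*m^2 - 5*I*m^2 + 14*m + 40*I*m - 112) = (m - 7*I)/(m^2 + 2*m*(-4 + I) - 16*I)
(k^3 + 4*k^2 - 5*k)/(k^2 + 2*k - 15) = k*(k - 1)/(k - 3)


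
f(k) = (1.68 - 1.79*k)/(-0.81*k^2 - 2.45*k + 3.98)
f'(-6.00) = -0.65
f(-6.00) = -1.19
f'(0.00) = -0.19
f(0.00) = 0.42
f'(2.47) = -0.10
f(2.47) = 0.39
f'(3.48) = -0.05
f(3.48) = 0.32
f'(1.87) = -0.25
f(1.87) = 0.49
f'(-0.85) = -0.21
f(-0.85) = 0.58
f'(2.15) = -0.15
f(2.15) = 0.43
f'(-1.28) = -0.26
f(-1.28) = 0.69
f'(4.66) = -0.03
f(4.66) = 0.27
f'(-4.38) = -62.29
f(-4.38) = -11.49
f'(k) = (1.68 - 1.79*k)*(1.62*k + 2.45)/(-0.81*k^2 - 2.45*k + 3.98)^2 - 1.79/(-0.81*k^2 - 2.45*k + 3.98)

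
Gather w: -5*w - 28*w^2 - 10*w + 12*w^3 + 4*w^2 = 12*w^3 - 24*w^2 - 15*w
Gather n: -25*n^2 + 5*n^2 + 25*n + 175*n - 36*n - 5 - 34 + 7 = -20*n^2 + 164*n - 32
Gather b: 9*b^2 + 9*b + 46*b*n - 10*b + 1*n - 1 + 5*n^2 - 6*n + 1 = 9*b^2 + b*(46*n - 1) + 5*n^2 - 5*n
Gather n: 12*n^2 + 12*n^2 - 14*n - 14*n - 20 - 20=24*n^2 - 28*n - 40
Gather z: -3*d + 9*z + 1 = -3*d + 9*z + 1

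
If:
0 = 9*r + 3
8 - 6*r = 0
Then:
No Solution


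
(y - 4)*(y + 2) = y^2 - 2*y - 8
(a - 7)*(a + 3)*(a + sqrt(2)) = a^3 - 4*a^2 + sqrt(2)*a^2 - 21*a - 4*sqrt(2)*a - 21*sqrt(2)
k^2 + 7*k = k*(k + 7)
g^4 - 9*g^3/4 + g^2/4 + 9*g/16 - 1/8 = (g - 2)*(g - 1/2)*(g - 1/4)*(g + 1/2)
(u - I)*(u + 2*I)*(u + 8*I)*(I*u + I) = I*u^4 - 9*u^3 + I*u^3 - 9*u^2 - 6*I*u^2 - 16*u - 6*I*u - 16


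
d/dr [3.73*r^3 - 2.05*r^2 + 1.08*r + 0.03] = 11.19*r^2 - 4.1*r + 1.08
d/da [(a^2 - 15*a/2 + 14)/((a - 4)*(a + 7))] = 21/(2*(a^2 + 14*a + 49))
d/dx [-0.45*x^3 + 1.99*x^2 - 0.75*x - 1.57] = -1.35*x^2 + 3.98*x - 0.75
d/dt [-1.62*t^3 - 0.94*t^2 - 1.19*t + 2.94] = -4.86*t^2 - 1.88*t - 1.19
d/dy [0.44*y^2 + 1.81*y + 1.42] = 0.88*y + 1.81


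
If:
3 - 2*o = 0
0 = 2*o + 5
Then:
No Solution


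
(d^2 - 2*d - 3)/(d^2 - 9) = (d + 1)/(d + 3)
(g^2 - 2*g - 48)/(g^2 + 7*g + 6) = (g - 8)/(g + 1)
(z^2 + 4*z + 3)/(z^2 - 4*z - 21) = (z + 1)/(z - 7)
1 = 1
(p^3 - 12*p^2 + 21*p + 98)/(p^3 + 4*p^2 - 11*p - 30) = (p^2 - 14*p + 49)/(p^2 + 2*p - 15)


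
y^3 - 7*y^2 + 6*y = y*(y - 6)*(y - 1)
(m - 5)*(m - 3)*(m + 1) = m^3 - 7*m^2 + 7*m + 15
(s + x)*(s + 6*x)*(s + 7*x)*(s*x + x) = s^4*x + 14*s^3*x^2 + s^3*x + 55*s^2*x^3 + 14*s^2*x^2 + 42*s*x^4 + 55*s*x^3 + 42*x^4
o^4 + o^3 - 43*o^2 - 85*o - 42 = (o - 7)*(o + 1)^2*(o + 6)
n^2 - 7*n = n*(n - 7)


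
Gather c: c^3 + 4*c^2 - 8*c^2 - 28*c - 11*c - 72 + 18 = c^3 - 4*c^2 - 39*c - 54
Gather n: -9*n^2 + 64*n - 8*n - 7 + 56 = -9*n^2 + 56*n + 49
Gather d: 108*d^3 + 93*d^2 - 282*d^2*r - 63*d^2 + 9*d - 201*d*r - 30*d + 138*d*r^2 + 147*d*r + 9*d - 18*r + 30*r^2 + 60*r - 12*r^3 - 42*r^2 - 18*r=108*d^3 + d^2*(30 - 282*r) + d*(138*r^2 - 54*r - 12) - 12*r^3 - 12*r^2 + 24*r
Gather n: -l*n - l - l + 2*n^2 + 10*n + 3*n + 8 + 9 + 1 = -2*l + 2*n^2 + n*(13 - l) + 18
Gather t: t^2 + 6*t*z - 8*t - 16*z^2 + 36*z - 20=t^2 + t*(6*z - 8) - 16*z^2 + 36*z - 20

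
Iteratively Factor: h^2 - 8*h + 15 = (h - 3)*(h - 5)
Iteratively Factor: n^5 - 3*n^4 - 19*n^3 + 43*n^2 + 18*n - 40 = (n + 1)*(n^4 - 4*n^3 - 15*n^2 + 58*n - 40) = (n - 1)*(n + 1)*(n^3 - 3*n^2 - 18*n + 40) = (n - 1)*(n + 1)*(n + 4)*(n^2 - 7*n + 10) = (n - 5)*(n - 1)*(n + 1)*(n + 4)*(n - 2)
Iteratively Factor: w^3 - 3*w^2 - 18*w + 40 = (w - 5)*(w^2 + 2*w - 8) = (w - 5)*(w + 4)*(w - 2)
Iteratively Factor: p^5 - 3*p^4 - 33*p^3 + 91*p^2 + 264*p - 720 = (p - 3)*(p^4 - 33*p^2 - 8*p + 240) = (p - 5)*(p - 3)*(p^3 + 5*p^2 - 8*p - 48) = (p - 5)*(p - 3)^2*(p^2 + 8*p + 16) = (p - 5)*(p - 3)^2*(p + 4)*(p + 4)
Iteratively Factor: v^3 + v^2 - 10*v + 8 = (v - 2)*(v^2 + 3*v - 4) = (v - 2)*(v - 1)*(v + 4)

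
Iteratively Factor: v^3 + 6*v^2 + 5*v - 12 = (v + 4)*(v^2 + 2*v - 3) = (v - 1)*(v + 4)*(v + 3)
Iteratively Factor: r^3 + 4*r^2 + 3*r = (r + 3)*(r^2 + r) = (r + 1)*(r + 3)*(r)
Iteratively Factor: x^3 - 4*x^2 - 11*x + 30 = (x - 2)*(x^2 - 2*x - 15) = (x - 5)*(x - 2)*(x + 3)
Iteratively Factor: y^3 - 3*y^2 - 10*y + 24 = (y - 2)*(y^2 - y - 12) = (y - 2)*(y + 3)*(y - 4)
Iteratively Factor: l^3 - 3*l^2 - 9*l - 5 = (l + 1)*(l^2 - 4*l - 5) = (l + 1)^2*(l - 5)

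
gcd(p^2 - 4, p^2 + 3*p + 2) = p + 2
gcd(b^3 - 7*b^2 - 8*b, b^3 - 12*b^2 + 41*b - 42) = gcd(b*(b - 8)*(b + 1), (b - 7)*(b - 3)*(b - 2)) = 1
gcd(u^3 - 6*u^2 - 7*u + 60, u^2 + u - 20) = u - 4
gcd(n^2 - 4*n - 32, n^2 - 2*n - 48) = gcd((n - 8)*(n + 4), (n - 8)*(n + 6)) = n - 8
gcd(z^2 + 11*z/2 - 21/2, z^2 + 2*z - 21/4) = z - 3/2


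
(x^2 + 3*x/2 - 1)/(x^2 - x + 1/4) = 2*(x + 2)/(2*x - 1)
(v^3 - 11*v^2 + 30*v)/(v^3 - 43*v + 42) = v*(v - 5)/(v^2 + 6*v - 7)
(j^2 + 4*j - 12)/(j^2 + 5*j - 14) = (j + 6)/(j + 7)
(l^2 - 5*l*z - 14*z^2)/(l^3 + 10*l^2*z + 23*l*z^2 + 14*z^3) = (l - 7*z)/(l^2 + 8*l*z + 7*z^2)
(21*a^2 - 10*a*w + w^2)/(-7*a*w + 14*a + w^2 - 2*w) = (-3*a + w)/(w - 2)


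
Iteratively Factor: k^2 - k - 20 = (k + 4)*(k - 5)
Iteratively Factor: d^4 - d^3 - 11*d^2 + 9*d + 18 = (d - 2)*(d^3 + d^2 - 9*d - 9) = (d - 2)*(d + 3)*(d^2 - 2*d - 3) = (d - 3)*(d - 2)*(d + 3)*(d + 1)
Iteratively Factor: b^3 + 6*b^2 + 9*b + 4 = (b + 1)*(b^2 + 5*b + 4) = (b + 1)^2*(b + 4)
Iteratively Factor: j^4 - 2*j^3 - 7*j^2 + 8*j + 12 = (j + 1)*(j^3 - 3*j^2 - 4*j + 12) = (j - 2)*(j + 1)*(j^2 - j - 6) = (j - 2)*(j + 1)*(j + 2)*(j - 3)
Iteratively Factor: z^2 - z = (z - 1)*(z)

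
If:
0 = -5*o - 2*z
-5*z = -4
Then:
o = -8/25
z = 4/5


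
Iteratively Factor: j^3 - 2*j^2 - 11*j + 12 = (j - 1)*(j^2 - j - 12) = (j - 4)*(j - 1)*(j + 3)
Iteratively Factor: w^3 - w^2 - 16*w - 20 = (w + 2)*(w^2 - 3*w - 10) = (w - 5)*(w + 2)*(w + 2)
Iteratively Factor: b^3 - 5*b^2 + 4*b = (b)*(b^2 - 5*b + 4) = b*(b - 1)*(b - 4)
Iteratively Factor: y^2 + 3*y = (y)*(y + 3)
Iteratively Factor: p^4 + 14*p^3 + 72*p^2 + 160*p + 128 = (p + 4)*(p^3 + 10*p^2 + 32*p + 32) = (p + 4)^2*(p^2 + 6*p + 8) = (p + 4)^3*(p + 2)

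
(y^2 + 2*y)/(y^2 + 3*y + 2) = y/(y + 1)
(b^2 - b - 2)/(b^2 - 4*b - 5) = (b - 2)/(b - 5)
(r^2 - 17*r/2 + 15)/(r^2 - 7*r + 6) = (r - 5/2)/(r - 1)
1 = 1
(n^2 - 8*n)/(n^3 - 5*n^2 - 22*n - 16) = n/(n^2 + 3*n + 2)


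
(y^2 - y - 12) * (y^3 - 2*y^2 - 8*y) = y^5 - 3*y^4 - 18*y^3 + 32*y^2 + 96*y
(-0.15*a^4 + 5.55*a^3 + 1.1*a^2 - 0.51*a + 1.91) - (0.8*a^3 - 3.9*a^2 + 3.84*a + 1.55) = -0.15*a^4 + 4.75*a^3 + 5.0*a^2 - 4.35*a + 0.36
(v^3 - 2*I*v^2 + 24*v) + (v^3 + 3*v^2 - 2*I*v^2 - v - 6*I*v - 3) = 2*v^3 + 3*v^2 - 4*I*v^2 + 23*v - 6*I*v - 3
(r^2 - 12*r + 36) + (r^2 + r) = 2*r^2 - 11*r + 36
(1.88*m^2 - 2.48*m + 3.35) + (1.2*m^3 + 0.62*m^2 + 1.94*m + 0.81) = 1.2*m^3 + 2.5*m^2 - 0.54*m + 4.16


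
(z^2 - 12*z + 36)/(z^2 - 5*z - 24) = (-z^2 + 12*z - 36)/(-z^2 + 5*z + 24)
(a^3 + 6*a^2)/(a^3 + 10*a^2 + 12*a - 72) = a^2/(a^2 + 4*a - 12)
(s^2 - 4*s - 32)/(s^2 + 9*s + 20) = (s - 8)/(s + 5)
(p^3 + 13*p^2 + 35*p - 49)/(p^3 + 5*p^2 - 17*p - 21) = (p^2 + 6*p - 7)/(p^2 - 2*p - 3)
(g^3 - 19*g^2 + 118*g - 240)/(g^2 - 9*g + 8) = (g^2 - 11*g + 30)/(g - 1)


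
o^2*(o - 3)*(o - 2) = o^4 - 5*o^3 + 6*o^2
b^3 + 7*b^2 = b^2*(b + 7)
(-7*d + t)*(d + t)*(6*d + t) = -42*d^3 - 43*d^2*t + t^3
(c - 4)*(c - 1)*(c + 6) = c^3 + c^2 - 26*c + 24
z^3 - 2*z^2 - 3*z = z*(z - 3)*(z + 1)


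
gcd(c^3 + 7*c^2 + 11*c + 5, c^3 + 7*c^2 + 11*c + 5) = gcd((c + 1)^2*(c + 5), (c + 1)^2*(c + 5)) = c^3 + 7*c^2 + 11*c + 5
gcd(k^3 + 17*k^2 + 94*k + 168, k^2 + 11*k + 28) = k^2 + 11*k + 28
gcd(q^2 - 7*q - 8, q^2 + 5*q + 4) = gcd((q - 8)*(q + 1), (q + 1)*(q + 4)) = q + 1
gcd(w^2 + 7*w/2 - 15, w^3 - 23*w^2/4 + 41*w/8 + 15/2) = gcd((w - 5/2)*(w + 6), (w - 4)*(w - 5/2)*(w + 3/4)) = w - 5/2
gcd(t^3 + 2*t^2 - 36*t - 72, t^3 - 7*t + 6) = 1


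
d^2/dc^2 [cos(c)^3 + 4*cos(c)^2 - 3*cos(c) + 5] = 9*sin(c)^2*cos(c) + 16*sin(c)^2 - 8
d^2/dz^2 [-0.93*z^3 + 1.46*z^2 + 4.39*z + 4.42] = 2.92 - 5.58*z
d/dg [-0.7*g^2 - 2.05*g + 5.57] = -1.4*g - 2.05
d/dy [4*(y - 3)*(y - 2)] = 8*y - 20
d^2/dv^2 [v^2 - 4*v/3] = 2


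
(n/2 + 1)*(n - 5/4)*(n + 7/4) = n^3/2 + 5*n^2/4 - 19*n/32 - 35/16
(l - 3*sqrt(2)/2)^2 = l^2 - 3*sqrt(2)*l + 9/2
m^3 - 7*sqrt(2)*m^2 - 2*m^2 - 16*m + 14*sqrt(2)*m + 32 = (m - 2)*(m - 8*sqrt(2))*(m + sqrt(2))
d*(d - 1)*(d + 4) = d^3 + 3*d^2 - 4*d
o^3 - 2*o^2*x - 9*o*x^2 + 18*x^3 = (o - 3*x)*(o - 2*x)*(o + 3*x)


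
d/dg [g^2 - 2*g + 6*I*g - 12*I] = 2*g - 2 + 6*I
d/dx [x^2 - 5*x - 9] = 2*x - 5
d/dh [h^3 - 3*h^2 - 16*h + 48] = 3*h^2 - 6*h - 16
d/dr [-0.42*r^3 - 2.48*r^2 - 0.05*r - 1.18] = -1.26*r^2 - 4.96*r - 0.05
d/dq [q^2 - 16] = 2*q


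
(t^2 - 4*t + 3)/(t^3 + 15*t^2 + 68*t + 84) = (t^2 - 4*t + 3)/(t^3 + 15*t^2 + 68*t + 84)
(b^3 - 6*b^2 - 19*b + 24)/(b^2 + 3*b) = b - 9 + 8/b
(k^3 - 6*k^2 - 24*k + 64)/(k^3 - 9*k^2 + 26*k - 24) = (k^2 - 4*k - 32)/(k^2 - 7*k + 12)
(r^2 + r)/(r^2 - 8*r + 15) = r*(r + 1)/(r^2 - 8*r + 15)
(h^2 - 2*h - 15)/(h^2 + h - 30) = (h + 3)/(h + 6)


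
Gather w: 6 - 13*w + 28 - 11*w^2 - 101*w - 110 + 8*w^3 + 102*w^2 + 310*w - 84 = 8*w^3 + 91*w^2 + 196*w - 160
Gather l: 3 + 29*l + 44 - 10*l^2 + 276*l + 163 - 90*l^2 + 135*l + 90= -100*l^2 + 440*l + 300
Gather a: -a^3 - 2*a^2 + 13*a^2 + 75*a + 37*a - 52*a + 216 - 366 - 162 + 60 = -a^3 + 11*a^2 + 60*a - 252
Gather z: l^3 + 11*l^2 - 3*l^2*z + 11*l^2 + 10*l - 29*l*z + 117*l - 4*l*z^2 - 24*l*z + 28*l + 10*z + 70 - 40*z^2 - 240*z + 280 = l^3 + 22*l^2 + 155*l + z^2*(-4*l - 40) + z*(-3*l^2 - 53*l - 230) + 350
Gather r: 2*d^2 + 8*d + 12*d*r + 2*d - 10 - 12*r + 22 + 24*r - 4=2*d^2 + 10*d + r*(12*d + 12) + 8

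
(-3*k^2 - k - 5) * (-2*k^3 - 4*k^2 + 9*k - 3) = 6*k^5 + 14*k^4 - 13*k^3 + 20*k^2 - 42*k + 15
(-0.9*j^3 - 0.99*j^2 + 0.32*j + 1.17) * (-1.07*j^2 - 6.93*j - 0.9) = 0.963*j^5 + 7.2963*j^4 + 7.3283*j^3 - 2.5785*j^2 - 8.3961*j - 1.053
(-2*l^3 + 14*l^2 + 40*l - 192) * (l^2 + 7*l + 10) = -2*l^5 + 118*l^3 + 228*l^2 - 944*l - 1920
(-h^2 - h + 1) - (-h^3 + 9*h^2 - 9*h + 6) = h^3 - 10*h^2 + 8*h - 5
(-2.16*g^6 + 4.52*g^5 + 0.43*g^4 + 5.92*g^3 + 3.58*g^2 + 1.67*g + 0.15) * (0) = 0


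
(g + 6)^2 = g^2 + 12*g + 36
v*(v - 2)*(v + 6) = v^3 + 4*v^2 - 12*v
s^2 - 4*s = s*(s - 4)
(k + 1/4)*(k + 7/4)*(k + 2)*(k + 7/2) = k^4 + 15*k^3/2 + 295*k^2/16 + 525*k/32 + 49/16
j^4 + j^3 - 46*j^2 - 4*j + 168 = (j - 6)*(j - 2)*(j + 2)*(j + 7)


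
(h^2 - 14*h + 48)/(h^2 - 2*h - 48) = (h - 6)/(h + 6)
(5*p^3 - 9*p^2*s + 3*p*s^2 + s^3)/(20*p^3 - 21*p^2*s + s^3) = (p - s)/(4*p - s)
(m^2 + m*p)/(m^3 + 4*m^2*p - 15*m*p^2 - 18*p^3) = m/(m^2 + 3*m*p - 18*p^2)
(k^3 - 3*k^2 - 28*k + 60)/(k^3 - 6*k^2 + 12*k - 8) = (k^2 - k - 30)/(k^2 - 4*k + 4)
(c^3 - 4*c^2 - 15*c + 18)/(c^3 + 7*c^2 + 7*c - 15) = (c - 6)/(c + 5)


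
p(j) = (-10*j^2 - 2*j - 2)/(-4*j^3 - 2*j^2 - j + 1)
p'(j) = (-20*j - 2)/(-4*j^3 - 2*j^2 - j + 1) + (-10*j^2 - 2*j - 2)*(12*j^2 + 4*j + 1)/(-4*j^3 - 2*j^2 - j + 1)^2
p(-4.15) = -0.65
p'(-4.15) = -0.17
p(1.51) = 1.48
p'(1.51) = -0.99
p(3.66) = 0.64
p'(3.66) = -0.16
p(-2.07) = -1.36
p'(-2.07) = -0.69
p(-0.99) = -2.51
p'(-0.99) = -1.10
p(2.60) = 0.88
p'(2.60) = -0.32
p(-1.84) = -1.53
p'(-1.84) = -0.85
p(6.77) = 0.35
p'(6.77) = -0.05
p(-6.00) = -0.44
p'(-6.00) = -0.08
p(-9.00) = -0.29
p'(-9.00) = -0.03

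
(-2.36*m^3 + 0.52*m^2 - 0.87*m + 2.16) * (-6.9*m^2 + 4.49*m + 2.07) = 16.284*m^5 - 14.1844*m^4 + 3.4526*m^3 - 17.7339*m^2 + 7.8975*m + 4.4712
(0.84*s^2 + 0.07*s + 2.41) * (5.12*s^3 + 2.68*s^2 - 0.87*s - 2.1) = 4.3008*s^5 + 2.6096*s^4 + 11.796*s^3 + 4.6339*s^2 - 2.2437*s - 5.061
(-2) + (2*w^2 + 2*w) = 2*w^2 + 2*w - 2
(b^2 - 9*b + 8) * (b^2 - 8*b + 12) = b^4 - 17*b^3 + 92*b^2 - 172*b + 96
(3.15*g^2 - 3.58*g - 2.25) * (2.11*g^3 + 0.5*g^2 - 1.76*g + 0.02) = 6.6465*g^5 - 5.9788*g^4 - 12.0815*g^3 + 5.2388*g^2 + 3.8884*g - 0.045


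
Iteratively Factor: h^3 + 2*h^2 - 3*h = (h + 3)*(h^2 - h) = (h - 1)*(h + 3)*(h)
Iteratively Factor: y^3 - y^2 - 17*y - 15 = (y - 5)*(y^2 + 4*y + 3) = (y - 5)*(y + 3)*(y + 1)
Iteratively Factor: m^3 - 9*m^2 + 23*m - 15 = (m - 5)*(m^2 - 4*m + 3) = (m - 5)*(m - 1)*(m - 3)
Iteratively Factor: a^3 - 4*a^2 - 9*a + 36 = (a + 3)*(a^2 - 7*a + 12) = (a - 3)*(a + 3)*(a - 4)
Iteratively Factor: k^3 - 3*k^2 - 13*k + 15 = (k + 3)*(k^2 - 6*k + 5) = (k - 5)*(k + 3)*(k - 1)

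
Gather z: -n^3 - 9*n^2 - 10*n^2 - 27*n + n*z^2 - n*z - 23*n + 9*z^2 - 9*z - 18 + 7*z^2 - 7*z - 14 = -n^3 - 19*n^2 - 50*n + z^2*(n + 16) + z*(-n - 16) - 32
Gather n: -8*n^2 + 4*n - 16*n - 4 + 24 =-8*n^2 - 12*n + 20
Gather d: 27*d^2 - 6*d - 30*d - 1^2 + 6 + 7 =27*d^2 - 36*d + 12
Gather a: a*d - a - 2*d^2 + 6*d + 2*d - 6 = a*(d - 1) - 2*d^2 + 8*d - 6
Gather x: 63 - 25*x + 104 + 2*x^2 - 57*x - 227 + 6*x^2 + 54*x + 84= 8*x^2 - 28*x + 24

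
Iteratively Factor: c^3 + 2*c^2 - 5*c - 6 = (c + 3)*(c^2 - c - 2) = (c - 2)*(c + 3)*(c + 1)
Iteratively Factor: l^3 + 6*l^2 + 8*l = (l)*(l^2 + 6*l + 8) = l*(l + 4)*(l + 2)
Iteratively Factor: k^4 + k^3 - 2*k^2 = (k + 2)*(k^3 - k^2) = (k - 1)*(k + 2)*(k^2) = k*(k - 1)*(k + 2)*(k)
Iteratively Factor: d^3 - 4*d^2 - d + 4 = (d - 4)*(d^2 - 1) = (d - 4)*(d - 1)*(d + 1)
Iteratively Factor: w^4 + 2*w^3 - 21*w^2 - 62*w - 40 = (w + 2)*(w^3 - 21*w - 20) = (w + 1)*(w + 2)*(w^2 - w - 20) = (w + 1)*(w + 2)*(w + 4)*(w - 5)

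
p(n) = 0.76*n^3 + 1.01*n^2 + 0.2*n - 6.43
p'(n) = 2.28*n^2 + 2.02*n + 0.2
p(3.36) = 34.47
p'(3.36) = 32.73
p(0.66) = -5.64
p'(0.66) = 2.53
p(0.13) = -6.39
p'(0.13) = 0.50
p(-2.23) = -10.28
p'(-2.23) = 7.03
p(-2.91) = -17.19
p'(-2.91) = 13.63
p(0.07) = -6.41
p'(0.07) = 0.35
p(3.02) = 24.32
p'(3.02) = 27.09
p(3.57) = 41.74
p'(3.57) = 36.47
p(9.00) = 631.22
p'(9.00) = 203.06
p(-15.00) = -2347.18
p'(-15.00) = 482.90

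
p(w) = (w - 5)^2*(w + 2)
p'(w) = (w - 5)^2 + (w + 2)*(2*w - 10) = (w - 5)*(3*w - 1)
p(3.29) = 15.47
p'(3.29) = -15.17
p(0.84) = 49.15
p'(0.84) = -6.32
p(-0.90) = 38.29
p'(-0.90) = 21.83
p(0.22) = 50.72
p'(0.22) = 1.63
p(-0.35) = 47.23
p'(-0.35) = 10.97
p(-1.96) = 1.94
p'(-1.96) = 47.88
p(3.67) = 10.03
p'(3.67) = -13.31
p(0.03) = 50.14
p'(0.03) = 4.52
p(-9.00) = -1372.00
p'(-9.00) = 392.00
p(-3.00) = -64.00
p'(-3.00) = 80.00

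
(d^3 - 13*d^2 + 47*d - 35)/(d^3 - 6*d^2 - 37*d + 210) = (d - 1)/(d + 6)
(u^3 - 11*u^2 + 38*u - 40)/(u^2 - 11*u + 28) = (u^2 - 7*u + 10)/(u - 7)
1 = 1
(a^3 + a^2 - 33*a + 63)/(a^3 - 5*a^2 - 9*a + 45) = (a^2 + 4*a - 21)/(a^2 - 2*a - 15)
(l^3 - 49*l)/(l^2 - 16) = l*(l^2 - 49)/(l^2 - 16)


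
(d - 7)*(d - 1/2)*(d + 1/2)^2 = d^4 - 13*d^3/2 - 15*d^2/4 + 13*d/8 + 7/8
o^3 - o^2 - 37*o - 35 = (o - 7)*(o + 1)*(o + 5)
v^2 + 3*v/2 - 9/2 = (v - 3/2)*(v + 3)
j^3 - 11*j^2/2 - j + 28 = (j - 4)*(j - 7/2)*(j + 2)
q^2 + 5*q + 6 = (q + 2)*(q + 3)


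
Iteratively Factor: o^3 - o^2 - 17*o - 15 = (o - 5)*(o^2 + 4*o + 3) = (o - 5)*(o + 1)*(o + 3)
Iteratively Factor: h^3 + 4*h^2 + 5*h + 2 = (h + 1)*(h^2 + 3*h + 2) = (h + 1)^2*(h + 2)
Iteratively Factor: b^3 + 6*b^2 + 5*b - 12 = (b + 3)*(b^2 + 3*b - 4) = (b - 1)*(b + 3)*(b + 4)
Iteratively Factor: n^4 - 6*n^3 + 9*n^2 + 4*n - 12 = (n + 1)*(n^3 - 7*n^2 + 16*n - 12) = (n - 2)*(n + 1)*(n^2 - 5*n + 6) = (n - 2)^2*(n + 1)*(n - 3)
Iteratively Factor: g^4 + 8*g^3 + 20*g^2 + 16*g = (g)*(g^3 + 8*g^2 + 20*g + 16) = g*(g + 4)*(g^2 + 4*g + 4) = g*(g + 2)*(g + 4)*(g + 2)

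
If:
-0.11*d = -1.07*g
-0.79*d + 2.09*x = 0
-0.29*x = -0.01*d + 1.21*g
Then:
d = 0.00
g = 0.00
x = 0.00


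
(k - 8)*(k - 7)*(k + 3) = k^3 - 12*k^2 + 11*k + 168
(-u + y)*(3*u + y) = -3*u^2 + 2*u*y + y^2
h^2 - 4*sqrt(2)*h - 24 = (h - 6*sqrt(2))*(h + 2*sqrt(2))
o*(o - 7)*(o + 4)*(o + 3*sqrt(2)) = o^4 - 3*o^3 + 3*sqrt(2)*o^3 - 28*o^2 - 9*sqrt(2)*o^2 - 84*sqrt(2)*o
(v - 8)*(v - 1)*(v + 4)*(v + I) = v^4 - 5*v^3 + I*v^3 - 28*v^2 - 5*I*v^2 + 32*v - 28*I*v + 32*I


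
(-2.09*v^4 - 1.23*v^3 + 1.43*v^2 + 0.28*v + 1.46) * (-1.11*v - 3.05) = 2.3199*v^5 + 7.7398*v^4 + 2.1642*v^3 - 4.6723*v^2 - 2.4746*v - 4.453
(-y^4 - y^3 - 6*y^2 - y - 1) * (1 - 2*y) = 2*y^5 + y^4 + 11*y^3 - 4*y^2 + y - 1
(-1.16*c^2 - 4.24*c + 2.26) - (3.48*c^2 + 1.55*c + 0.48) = -4.64*c^2 - 5.79*c + 1.78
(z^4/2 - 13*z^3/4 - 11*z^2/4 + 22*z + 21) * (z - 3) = z^5/2 - 19*z^4/4 + 7*z^3 + 121*z^2/4 - 45*z - 63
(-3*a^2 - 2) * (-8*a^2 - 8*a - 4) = 24*a^4 + 24*a^3 + 28*a^2 + 16*a + 8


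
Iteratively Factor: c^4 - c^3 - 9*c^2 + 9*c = (c)*(c^3 - c^2 - 9*c + 9) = c*(c - 3)*(c^2 + 2*c - 3) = c*(c - 3)*(c - 1)*(c + 3)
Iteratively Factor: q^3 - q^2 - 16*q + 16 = (q + 4)*(q^2 - 5*q + 4) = (q - 4)*(q + 4)*(q - 1)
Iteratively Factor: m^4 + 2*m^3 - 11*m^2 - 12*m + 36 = (m + 3)*(m^3 - m^2 - 8*m + 12) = (m - 2)*(m + 3)*(m^2 + m - 6) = (m - 2)*(m + 3)^2*(m - 2)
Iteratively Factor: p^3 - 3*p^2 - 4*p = (p + 1)*(p^2 - 4*p) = (p - 4)*(p + 1)*(p)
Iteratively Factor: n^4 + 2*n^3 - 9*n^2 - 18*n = (n + 3)*(n^3 - n^2 - 6*n) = (n + 2)*(n + 3)*(n^2 - 3*n) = (n - 3)*(n + 2)*(n + 3)*(n)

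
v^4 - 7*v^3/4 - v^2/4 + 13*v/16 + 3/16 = (v - 3/2)*(v - 1)*(v + 1/4)*(v + 1/2)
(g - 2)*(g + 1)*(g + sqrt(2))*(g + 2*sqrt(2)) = g^4 - g^3 + 3*sqrt(2)*g^3 - 3*sqrt(2)*g^2 + 2*g^2 - 6*sqrt(2)*g - 4*g - 8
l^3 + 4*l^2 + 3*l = l*(l + 1)*(l + 3)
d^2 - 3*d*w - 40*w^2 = (d - 8*w)*(d + 5*w)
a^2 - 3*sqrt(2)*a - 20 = (a - 5*sqrt(2))*(a + 2*sqrt(2))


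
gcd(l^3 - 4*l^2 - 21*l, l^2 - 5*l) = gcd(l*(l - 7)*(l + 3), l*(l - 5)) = l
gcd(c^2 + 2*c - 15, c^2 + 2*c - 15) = c^2 + 2*c - 15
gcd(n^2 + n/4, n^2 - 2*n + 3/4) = 1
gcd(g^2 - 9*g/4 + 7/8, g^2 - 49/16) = g - 7/4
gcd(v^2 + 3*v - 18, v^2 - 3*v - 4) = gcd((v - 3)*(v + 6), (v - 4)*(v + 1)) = 1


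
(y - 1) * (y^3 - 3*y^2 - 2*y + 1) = y^4 - 4*y^3 + y^2 + 3*y - 1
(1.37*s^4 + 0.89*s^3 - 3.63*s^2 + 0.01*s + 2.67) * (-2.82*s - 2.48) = -3.8634*s^5 - 5.9074*s^4 + 8.0294*s^3 + 8.9742*s^2 - 7.5542*s - 6.6216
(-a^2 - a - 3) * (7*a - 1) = -7*a^3 - 6*a^2 - 20*a + 3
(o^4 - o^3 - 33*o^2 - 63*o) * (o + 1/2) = o^5 - o^4/2 - 67*o^3/2 - 159*o^2/2 - 63*o/2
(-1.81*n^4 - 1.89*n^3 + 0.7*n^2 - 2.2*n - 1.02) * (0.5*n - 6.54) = -0.905*n^5 + 10.8924*n^4 + 12.7106*n^3 - 5.678*n^2 + 13.878*n + 6.6708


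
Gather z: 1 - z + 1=2 - z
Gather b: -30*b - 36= -30*b - 36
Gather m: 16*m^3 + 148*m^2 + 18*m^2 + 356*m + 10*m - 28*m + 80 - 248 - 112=16*m^3 + 166*m^2 + 338*m - 280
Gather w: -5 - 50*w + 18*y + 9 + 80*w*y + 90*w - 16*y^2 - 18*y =w*(80*y + 40) - 16*y^2 + 4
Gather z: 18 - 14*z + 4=22 - 14*z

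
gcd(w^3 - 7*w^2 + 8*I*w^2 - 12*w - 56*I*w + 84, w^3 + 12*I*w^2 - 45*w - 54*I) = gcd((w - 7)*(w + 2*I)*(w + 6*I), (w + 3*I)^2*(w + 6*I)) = w + 6*I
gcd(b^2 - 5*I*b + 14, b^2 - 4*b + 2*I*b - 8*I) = b + 2*I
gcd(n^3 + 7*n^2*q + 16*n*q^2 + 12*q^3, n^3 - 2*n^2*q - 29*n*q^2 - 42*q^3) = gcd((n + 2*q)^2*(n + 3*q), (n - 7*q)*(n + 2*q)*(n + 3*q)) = n^2 + 5*n*q + 6*q^2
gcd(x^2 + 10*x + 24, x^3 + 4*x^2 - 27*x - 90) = x + 6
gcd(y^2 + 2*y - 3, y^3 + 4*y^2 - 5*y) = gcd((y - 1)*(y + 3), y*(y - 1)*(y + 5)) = y - 1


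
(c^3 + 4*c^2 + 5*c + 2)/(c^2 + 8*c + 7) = (c^2 + 3*c + 2)/(c + 7)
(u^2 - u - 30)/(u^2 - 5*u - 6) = (u + 5)/(u + 1)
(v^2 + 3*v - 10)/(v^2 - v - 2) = (v + 5)/(v + 1)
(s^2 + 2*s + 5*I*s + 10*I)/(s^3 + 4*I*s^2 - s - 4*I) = (s^2 + s*(2 + 5*I) + 10*I)/(s^3 + 4*I*s^2 - s - 4*I)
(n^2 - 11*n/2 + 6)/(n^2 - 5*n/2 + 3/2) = (n - 4)/(n - 1)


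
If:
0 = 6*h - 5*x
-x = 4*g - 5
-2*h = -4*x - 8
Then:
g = 59/28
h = -20/7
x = -24/7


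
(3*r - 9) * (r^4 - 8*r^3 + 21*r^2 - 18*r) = 3*r^5 - 33*r^4 + 135*r^3 - 243*r^2 + 162*r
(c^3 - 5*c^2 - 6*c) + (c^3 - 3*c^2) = 2*c^3 - 8*c^2 - 6*c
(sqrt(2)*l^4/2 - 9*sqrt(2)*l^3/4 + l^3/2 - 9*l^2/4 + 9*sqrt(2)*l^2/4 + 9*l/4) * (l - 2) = sqrt(2)*l^5/2 - 13*sqrt(2)*l^4/4 + l^4/2 - 13*l^3/4 + 27*sqrt(2)*l^3/4 - 9*sqrt(2)*l^2/2 + 27*l^2/4 - 9*l/2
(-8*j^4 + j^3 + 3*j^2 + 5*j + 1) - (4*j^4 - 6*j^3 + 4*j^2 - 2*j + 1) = -12*j^4 + 7*j^3 - j^2 + 7*j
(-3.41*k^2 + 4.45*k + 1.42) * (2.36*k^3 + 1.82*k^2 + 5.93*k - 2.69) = -8.0476*k^5 + 4.2958*k^4 - 8.7711*k^3 + 38.1458*k^2 - 3.5499*k - 3.8198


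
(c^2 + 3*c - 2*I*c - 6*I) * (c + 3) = c^3 + 6*c^2 - 2*I*c^2 + 9*c - 12*I*c - 18*I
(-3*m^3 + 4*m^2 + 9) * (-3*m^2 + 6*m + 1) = 9*m^5 - 30*m^4 + 21*m^3 - 23*m^2 + 54*m + 9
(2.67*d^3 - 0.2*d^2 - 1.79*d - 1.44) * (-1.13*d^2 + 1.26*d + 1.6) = -3.0171*d^5 + 3.5902*d^4 + 6.0427*d^3 - 0.9482*d^2 - 4.6784*d - 2.304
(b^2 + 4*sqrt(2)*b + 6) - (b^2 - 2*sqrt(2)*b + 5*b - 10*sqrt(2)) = -5*b + 6*sqrt(2)*b + 6 + 10*sqrt(2)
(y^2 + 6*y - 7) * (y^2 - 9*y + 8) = y^4 - 3*y^3 - 53*y^2 + 111*y - 56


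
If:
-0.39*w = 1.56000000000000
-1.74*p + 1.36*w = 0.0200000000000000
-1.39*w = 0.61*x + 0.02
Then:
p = -3.14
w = -4.00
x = 9.08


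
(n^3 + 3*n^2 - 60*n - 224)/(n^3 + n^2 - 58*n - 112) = (n + 4)/(n + 2)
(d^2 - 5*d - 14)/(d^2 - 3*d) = (d^2 - 5*d - 14)/(d*(d - 3))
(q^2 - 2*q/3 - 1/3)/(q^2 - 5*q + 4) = (q + 1/3)/(q - 4)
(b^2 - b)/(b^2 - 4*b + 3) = b/(b - 3)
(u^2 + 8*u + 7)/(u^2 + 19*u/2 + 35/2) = 2*(u + 1)/(2*u + 5)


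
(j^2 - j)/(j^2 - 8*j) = (j - 1)/(j - 8)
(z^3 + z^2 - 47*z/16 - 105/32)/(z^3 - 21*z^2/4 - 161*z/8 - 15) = (z - 7/4)/(z - 8)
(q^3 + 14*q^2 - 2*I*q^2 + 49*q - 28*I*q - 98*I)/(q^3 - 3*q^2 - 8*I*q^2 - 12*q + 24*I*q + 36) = (q^2 + 14*q + 49)/(q^2 + q*(-3 - 6*I) + 18*I)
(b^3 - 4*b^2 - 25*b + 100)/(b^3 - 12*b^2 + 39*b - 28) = (b^2 - 25)/(b^2 - 8*b + 7)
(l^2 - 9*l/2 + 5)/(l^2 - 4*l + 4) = (l - 5/2)/(l - 2)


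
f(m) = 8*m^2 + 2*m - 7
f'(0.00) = 2.00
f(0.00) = -7.00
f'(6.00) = 98.00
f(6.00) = 293.00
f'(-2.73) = -41.68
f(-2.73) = 47.16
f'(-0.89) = -12.24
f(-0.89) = -2.44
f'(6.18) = 100.88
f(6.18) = 310.90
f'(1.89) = 32.24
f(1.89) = 25.36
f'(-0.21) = -1.36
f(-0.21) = -7.07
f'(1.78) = 30.48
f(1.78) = 21.91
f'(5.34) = 87.44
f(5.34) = 231.80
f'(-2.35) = -35.60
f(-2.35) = 32.48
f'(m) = 16*m + 2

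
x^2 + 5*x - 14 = (x - 2)*(x + 7)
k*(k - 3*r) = k^2 - 3*k*r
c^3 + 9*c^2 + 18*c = c*(c + 3)*(c + 6)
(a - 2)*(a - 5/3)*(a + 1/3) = a^3 - 10*a^2/3 + 19*a/9 + 10/9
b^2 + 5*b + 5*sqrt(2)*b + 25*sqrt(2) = (b + 5)*(b + 5*sqrt(2))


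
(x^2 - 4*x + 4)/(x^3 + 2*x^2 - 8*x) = (x - 2)/(x*(x + 4))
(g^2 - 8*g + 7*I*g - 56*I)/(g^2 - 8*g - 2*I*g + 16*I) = (g + 7*I)/(g - 2*I)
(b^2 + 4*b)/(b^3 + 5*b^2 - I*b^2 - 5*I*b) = (b + 4)/(b^2 + b*(5 - I) - 5*I)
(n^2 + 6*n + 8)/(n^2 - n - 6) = (n + 4)/(n - 3)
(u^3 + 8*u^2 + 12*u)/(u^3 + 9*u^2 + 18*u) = (u + 2)/(u + 3)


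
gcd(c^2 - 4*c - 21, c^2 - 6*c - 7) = c - 7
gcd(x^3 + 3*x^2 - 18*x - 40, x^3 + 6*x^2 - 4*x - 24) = x + 2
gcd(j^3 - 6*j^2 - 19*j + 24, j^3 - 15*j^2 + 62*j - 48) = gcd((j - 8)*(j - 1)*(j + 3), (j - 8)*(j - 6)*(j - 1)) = j^2 - 9*j + 8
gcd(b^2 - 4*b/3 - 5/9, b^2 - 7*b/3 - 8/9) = b + 1/3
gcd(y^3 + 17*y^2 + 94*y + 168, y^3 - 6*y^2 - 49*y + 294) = y + 7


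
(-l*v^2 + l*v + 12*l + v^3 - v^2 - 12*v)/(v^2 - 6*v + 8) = (-l*v - 3*l + v^2 + 3*v)/(v - 2)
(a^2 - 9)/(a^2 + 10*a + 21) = (a - 3)/(a + 7)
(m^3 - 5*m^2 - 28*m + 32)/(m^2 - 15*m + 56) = (m^2 + 3*m - 4)/(m - 7)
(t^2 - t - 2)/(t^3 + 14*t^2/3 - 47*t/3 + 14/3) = 3*(t + 1)/(3*t^2 + 20*t - 7)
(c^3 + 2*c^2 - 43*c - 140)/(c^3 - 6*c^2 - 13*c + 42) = (c^2 + 9*c + 20)/(c^2 + c - 6)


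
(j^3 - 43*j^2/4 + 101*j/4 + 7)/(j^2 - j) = (4*j^3 - 43*j^2 + 101*j + 28)/(4*j*(j - 1))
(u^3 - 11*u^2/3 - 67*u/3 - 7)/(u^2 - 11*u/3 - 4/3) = (u^2 - 4*u - 21)/(u - 4)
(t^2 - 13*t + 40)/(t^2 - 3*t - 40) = (t - 5)/(t + 5)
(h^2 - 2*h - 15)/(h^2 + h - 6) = (h - 5)/(h - 2)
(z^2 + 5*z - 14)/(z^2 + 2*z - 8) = (z + 7)/(z + 4)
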